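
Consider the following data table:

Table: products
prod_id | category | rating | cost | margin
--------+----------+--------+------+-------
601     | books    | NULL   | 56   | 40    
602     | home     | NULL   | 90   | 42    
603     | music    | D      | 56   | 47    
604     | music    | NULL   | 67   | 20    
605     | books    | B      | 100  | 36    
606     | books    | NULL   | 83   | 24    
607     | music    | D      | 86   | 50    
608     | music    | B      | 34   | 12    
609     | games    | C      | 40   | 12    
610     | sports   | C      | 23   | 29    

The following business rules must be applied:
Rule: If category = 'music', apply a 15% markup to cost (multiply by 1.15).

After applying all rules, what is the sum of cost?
671.45

Step 1: Records with category = 'music' have total cost = 243
Step 2: Apply multiplier: 243 × 1.15 = 279.45
Step 3: Other records total: 392
Step 4: Final sum = 279.45 + 392 = 671.45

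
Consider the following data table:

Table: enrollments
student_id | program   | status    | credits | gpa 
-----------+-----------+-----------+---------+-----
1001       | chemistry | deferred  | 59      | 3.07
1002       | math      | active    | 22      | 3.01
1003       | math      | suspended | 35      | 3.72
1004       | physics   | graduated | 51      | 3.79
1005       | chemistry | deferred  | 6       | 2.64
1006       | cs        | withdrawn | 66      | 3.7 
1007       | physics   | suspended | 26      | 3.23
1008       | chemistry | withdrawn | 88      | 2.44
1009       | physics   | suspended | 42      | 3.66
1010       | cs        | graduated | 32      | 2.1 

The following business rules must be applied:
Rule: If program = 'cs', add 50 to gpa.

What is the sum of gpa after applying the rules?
131.36

Step 1: Count records where program = 'cs': 2
Step 2: Total bonus added: 2 × 50 = 100
Step 3: Original sum of gpa: 31.36
Step 4: Final sum = 31.36 + 100 = 131.36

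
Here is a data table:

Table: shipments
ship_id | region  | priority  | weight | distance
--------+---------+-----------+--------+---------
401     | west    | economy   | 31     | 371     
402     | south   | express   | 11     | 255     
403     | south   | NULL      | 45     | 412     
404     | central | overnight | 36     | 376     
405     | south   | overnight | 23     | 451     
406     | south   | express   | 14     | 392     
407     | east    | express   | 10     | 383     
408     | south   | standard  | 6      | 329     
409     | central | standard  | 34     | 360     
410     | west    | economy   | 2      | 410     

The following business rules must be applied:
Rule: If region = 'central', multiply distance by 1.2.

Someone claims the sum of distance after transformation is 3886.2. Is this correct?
Yes, the result is correct.

Step 1: Calculate the correct sum after transformation
Step 2: Apply multiplier 1.2 to records where region = 'central'
Step 3: Correct result = 3886.2
Step 4: Claimed result = 3886.2
Step 5: 3886.2 = 3886.2 ✓
Conclusion: The claimed result is correct.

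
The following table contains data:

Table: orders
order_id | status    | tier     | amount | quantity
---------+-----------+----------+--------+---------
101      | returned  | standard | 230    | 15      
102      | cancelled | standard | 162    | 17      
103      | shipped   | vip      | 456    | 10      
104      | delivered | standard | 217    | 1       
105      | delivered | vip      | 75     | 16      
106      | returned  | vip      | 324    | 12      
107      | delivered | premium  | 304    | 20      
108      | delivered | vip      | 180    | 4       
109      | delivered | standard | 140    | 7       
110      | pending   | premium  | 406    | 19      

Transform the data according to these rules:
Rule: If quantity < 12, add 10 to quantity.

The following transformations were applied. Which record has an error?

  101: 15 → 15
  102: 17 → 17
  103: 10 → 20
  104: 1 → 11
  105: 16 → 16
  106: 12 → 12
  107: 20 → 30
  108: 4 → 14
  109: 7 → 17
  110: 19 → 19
Record 107 has an error. The correct transformed value should be 20, not 30.

Step 1: Check each record against the rule
Step 2: Record 107 has quantity = 20
Step 3: Since 20 >= 12, the bonus should not have been applied
Step 4: Correct value = 20, but claimed value = 30
Conclusion: Record 107 has the error.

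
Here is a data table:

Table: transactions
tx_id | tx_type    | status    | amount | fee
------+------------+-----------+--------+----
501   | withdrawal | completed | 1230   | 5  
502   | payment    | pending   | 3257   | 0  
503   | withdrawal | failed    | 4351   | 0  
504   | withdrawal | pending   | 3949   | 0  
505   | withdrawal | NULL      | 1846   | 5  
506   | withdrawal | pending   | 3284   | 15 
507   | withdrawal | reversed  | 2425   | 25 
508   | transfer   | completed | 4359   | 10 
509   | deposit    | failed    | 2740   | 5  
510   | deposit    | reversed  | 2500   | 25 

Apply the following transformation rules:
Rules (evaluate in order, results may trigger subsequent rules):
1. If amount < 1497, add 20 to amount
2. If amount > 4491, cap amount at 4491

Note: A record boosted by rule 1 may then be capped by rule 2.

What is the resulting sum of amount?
29961

Step 1: Apply rule 1 to records with amount < 1497
  - 1 records get bonus of 20
  - Of these, 0 records then exceed 4491 and get capped
Step 2: Apply rule 2 to records with amount > 4491
  - 0 records (original) are capped
Step 3: Calculate final sum = 29961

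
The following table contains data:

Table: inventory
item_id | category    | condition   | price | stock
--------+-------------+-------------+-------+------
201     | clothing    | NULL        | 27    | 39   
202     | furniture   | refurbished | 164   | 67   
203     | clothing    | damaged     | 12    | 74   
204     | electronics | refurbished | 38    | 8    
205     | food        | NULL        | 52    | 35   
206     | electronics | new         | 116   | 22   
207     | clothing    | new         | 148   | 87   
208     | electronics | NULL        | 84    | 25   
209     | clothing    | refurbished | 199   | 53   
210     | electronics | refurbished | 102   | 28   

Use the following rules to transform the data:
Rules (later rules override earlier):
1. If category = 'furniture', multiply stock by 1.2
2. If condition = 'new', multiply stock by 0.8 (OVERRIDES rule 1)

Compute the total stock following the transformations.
429.6

Step 1: Rule 2 takes priority for records with condition = 'new'
  - 2 records: 109 × 0.8 = 87.2
Step 2: Rule 1 applies to remaining records with category = 'furniture'
  - 1 records: 67 × 1.2 = 80.4
Step 3: Other records unchanged: 262
Step 4: Final sum = 87.2 + 80.4 + 262 = 429.6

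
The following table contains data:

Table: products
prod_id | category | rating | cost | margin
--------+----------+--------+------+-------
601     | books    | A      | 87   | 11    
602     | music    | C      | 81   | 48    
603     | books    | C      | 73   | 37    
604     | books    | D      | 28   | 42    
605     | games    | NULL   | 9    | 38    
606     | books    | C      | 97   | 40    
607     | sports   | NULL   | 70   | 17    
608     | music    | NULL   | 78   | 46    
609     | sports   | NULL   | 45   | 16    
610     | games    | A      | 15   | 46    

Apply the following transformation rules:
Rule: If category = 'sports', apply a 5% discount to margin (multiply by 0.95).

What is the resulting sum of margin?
339.35

Step 1: Records with category = 'sports' have total margin = 33
Step 2: Apply multiplier: 33 × 0.95 = 31.35
Step 3: Other records total: 308
Step 4: Final sum = 31.35 + 308 = 339.35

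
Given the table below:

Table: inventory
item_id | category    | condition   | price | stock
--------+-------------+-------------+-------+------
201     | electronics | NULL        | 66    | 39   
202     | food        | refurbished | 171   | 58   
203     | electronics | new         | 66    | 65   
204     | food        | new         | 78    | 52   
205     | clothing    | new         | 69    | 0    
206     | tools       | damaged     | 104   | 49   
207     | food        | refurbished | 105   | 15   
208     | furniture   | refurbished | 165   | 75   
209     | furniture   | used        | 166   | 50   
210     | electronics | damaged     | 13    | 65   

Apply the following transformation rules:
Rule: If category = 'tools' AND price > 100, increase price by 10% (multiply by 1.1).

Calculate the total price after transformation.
1013.4

Step 1: Find records where category = 'tools' AND price > 100
Step 2: 1 records match, summing to 104
Step 3: After multiplier: 104 × 1.1 = 114.4
Step 4: Unaffected records sum: 899
Step 5: Final sum = 114.4 + 899 = 1013.4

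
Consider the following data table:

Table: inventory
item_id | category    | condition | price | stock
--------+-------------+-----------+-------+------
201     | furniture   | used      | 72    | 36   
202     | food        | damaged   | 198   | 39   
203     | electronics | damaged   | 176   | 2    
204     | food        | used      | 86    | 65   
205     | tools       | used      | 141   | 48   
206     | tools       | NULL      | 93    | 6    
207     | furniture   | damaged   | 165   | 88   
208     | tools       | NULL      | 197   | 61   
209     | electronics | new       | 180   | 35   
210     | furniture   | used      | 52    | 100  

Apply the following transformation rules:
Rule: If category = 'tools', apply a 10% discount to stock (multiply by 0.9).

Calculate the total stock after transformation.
468.5

Step 1: Records with category = 'tools' have total stock = 115
Step 2: Apply multiplier: 115 × 0.9 = 103.5
Step 3: Other records total: 365
Step 4: Final sum = 103.5 + 365 = 468.5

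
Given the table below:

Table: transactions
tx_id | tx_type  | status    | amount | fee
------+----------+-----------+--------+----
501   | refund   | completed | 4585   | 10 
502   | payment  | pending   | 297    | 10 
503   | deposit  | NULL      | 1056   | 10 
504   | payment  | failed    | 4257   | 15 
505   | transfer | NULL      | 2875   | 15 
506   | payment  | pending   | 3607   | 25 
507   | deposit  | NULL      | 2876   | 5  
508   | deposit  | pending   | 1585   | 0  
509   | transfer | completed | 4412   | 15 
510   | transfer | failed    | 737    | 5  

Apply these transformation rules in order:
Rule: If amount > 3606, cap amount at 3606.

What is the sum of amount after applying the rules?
23850

Step 1: 4 records have amount > 3606
Step 2: These records originally summed to 16861
Step 3: After capping: 4 × 3606 = 14424
Step 4: Unaffected records sum: 9426
Step 5: Final sum = 14424 + 9426 = 23850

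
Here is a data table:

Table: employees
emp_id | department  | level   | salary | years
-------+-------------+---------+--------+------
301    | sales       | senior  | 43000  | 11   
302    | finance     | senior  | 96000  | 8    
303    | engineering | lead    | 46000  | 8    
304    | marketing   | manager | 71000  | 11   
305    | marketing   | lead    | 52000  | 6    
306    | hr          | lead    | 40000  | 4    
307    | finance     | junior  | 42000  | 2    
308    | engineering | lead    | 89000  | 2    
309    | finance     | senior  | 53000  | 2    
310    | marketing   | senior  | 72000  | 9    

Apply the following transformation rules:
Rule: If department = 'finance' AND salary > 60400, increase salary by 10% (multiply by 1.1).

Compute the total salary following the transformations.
613600.0

Step 1: Find records where department = 'finance' AND salary > 60400
Step 2: 1 records match, summing to 96000
Step 3: After multiplier: 96000 × 1.1 = 105600.0
Step 4: Unaffected records sum: 508000
Step 5: Final sum = 105600.0 + 508000 = 613600.0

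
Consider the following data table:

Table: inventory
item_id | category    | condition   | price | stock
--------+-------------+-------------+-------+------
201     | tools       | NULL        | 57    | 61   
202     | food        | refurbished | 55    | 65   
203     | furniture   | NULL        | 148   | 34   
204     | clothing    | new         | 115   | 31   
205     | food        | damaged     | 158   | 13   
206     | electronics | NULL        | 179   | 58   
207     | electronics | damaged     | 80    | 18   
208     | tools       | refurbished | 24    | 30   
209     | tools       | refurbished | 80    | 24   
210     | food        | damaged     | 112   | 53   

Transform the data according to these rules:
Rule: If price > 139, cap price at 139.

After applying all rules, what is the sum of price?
940

Step 1: 3 records have price > 139
Step 2: These records originally summed to 485
Step 3: After capping: 3 × 139 = 417
Step 4: Unaffected records sum: 523
Step 5: Final sum = 417 + 523 = 940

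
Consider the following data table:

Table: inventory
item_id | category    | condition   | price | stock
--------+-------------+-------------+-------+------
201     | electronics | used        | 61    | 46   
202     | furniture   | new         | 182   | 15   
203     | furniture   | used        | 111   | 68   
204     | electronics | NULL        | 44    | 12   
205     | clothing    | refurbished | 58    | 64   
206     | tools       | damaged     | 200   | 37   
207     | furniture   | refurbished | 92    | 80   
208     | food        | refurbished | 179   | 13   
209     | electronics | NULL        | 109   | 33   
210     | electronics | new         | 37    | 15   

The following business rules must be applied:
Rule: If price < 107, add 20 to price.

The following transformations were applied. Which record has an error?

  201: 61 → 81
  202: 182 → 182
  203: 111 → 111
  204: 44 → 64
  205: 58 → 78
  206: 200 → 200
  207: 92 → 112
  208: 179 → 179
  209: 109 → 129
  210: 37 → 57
Record 209 has an error. The correct transformed value should be 109, not 129.

Step 1: Check each record against the rule
Step 2: Record 209 has price = 109
Step 3: Since 109 >= 107, the bonus should not have been applied
Step 4: Correct value = 109, but claimed value = 129
Conclusion: Record 209 has the error.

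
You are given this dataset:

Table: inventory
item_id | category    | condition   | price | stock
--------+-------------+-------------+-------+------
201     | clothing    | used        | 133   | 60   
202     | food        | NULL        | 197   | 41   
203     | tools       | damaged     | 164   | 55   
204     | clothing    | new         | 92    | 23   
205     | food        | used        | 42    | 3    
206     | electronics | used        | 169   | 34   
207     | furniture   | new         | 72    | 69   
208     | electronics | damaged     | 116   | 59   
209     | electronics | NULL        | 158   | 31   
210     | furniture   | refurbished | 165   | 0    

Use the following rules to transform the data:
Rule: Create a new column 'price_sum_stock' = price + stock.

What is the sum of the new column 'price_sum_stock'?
1683

Step 1: For each record, compute price + stock
Example calculations:
  133 + 60 = 193
  197 + 41 = 238
  164 + 55 = 219
  ...
Step 2: Sum all derived values
Step 3: Total = 1683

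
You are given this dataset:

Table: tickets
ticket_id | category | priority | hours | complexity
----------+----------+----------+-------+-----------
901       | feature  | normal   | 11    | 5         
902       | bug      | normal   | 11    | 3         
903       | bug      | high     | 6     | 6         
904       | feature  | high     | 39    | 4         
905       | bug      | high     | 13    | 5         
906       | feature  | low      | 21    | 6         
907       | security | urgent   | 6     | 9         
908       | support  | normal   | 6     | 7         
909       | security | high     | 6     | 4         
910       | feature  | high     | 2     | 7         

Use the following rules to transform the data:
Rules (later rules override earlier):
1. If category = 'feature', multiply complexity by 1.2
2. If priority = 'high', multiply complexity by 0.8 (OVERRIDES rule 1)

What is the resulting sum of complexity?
53.0

Step 1: Rule 2 takes priority for records with priority = 'high'
  - 5 records: 26 × 0.8 = 20.8
Step 2: Rule 1 applies to remaining records with category = 'feature'
  - 2 records: 11 × 1.2 = 13.2
Step 3: Other records unchanged: 19
Step 4: Final sum = 20.8 + 13.2 + 19 = 53.0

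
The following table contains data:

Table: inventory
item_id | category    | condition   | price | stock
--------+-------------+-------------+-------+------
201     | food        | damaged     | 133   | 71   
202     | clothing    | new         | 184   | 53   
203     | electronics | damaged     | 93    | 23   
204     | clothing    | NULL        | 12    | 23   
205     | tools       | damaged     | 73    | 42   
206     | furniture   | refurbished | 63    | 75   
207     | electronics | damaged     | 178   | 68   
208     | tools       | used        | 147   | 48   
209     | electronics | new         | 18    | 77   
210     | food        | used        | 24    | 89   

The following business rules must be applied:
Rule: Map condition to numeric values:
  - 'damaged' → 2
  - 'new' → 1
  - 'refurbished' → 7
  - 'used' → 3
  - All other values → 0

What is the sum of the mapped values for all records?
23

Step 1: Apply mapping to each record
Step 2: Count by status:
  'damaged': 4 records × 2 = 8
  'new': 2 records × 1 = 2
  'refurbished': 1 records × 7 = 7
  'used': 2 records × 3 = 6
Step 3: Sum all mapped values = 23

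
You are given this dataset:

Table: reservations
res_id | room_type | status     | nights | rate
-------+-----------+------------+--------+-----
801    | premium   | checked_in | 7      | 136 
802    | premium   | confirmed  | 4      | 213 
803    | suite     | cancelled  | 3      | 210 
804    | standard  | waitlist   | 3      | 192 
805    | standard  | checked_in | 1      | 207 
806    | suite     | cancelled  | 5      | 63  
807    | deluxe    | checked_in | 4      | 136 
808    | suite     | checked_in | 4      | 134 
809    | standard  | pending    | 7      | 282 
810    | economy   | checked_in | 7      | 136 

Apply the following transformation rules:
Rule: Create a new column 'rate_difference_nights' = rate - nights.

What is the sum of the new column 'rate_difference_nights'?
1664

Step 1: For each record, compute rate - nights
Example calculations:
  136 - 7 = 129
  213 - 4 = 209
  210 - 3 = 207
  ...
Step 2: Sum all derived values
Step 3: Total = 1664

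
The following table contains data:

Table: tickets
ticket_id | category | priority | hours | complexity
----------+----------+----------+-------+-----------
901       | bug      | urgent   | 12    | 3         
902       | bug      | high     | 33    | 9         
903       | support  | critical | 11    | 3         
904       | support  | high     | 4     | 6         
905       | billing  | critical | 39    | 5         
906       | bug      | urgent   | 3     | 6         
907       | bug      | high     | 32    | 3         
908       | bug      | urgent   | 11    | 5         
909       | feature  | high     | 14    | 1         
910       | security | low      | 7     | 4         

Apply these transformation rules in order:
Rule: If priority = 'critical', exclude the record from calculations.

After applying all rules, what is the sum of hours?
116

Step 1: Identify records where priority = 'critical'
Step 2: The excluded records sum to 50
Step 3: Original total hours = 166
Step 4: Remaining total = 166 - 50 = 116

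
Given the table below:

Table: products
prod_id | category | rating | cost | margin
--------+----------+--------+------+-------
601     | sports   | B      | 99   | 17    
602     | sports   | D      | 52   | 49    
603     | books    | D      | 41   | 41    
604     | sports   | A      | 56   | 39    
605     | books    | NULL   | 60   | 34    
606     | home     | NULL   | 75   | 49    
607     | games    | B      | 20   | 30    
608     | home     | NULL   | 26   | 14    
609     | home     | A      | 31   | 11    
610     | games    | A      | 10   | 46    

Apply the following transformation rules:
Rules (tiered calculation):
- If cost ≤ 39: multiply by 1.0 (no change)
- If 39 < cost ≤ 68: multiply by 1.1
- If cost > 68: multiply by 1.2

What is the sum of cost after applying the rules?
525.7

Step 1: Tier 1 (cost ≤ 39): 4 records, sum = 87 × 1.0 = 87.0
Step 2: Tier 2 (39 < cost ≤ 68): 4 records, sum = 209 × 1.1 = 229.9
Step 3: Tier 3 (cost > 68): 2 records, sum = 174 × 1.2 = 208.8
Step 4: Final sum = 87.0 + 229.9 + 208.8 = 525.7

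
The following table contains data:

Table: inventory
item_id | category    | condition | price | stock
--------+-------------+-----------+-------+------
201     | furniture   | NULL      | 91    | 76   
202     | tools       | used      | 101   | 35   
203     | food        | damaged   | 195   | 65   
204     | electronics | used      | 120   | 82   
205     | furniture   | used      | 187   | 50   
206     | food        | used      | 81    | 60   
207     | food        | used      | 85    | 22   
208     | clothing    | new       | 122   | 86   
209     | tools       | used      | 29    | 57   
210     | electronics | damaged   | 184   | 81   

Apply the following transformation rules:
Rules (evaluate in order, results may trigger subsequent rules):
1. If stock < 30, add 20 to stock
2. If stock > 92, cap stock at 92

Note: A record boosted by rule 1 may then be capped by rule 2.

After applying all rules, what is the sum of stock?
634

Step 1: Apply rule 1 to records with stock < 30
  - 1 records get bonus of 20
  - Of these, 0 records then exceed 92 and get capped
Step 2: Apply rule 2 to records with stock > 92
  - 0 records (original) are capped
Step 3: Calculate final sum = 634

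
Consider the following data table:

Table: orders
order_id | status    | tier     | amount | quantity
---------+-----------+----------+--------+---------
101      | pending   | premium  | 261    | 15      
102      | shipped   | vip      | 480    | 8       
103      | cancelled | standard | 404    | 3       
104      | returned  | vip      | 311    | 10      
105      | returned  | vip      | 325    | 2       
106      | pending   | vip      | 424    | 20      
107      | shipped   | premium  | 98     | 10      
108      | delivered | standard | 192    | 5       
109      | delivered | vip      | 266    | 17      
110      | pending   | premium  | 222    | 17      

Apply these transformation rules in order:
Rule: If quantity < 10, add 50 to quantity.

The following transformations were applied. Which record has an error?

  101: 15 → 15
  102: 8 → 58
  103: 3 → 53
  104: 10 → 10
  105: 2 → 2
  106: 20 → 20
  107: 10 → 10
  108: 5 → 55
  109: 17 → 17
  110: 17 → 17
Record 105 has an error. The correct transformed value should be 52, not 2.

Step 1: Check each record against the rule
Step 2: Record 105 has quantity = 2
Step 3: Since 2 < 10, the bonus should have been applied
Step 4: Correct value = 52, but claimed value = 2
Conclusion: Record 105 has the error.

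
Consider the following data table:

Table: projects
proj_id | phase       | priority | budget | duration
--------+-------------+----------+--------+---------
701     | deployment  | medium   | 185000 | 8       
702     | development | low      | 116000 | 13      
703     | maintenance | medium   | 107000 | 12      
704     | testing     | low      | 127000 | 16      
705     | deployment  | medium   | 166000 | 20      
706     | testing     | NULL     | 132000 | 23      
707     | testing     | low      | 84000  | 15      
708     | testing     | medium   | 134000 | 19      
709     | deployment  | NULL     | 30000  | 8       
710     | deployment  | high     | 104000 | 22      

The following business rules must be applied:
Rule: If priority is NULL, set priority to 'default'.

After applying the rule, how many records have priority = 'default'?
2

Step 1: Count records where priority IS NULL
Step 2: Found 2 records with NULL priority
Step 3: These records will have priority set to 'default'
Step 4: Records already having priority = 'default': 0
Step 5: Answer: 2 + 0 = 2 records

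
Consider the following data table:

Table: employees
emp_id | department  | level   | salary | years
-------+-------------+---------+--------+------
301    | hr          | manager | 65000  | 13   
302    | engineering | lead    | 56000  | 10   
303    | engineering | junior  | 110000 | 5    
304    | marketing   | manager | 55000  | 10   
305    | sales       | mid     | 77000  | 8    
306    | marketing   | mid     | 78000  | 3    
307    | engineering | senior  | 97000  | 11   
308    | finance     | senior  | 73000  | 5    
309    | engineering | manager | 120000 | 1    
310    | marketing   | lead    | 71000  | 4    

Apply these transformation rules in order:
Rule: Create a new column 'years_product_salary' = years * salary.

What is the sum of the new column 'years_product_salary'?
5191000

Step 1: For each record, compute years * salary
Example calculations:
  13 * 65000 = 845000
  10 * 56000 = 560000
  5 * 110000 = 550000
  ...
Step 2: Sum all derived values
Step 3: Total = 5191000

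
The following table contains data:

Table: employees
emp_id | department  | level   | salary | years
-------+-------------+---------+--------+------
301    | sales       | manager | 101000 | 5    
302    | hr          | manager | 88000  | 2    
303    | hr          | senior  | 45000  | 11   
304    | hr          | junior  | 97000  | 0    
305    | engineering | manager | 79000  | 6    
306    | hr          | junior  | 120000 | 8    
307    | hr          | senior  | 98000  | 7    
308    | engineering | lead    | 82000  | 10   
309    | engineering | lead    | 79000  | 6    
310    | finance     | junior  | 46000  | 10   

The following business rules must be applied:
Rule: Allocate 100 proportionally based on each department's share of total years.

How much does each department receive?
engineering: 33.85, finance: 15.38, hr: 43.08, sales: 7.69

Step 1: Calculate total years = 65
Step 2: Calculate each department's proportion:
  engineering: 22/65 = 33.85% → 33.85
  finance: 10/65 = 15.38% → 15.38
  hr: 28/65 = 43.08% → 43.08
  sales: 5/65 = 7.69% → 7.69
Step 3: Verify: sum of allocations ≈ 100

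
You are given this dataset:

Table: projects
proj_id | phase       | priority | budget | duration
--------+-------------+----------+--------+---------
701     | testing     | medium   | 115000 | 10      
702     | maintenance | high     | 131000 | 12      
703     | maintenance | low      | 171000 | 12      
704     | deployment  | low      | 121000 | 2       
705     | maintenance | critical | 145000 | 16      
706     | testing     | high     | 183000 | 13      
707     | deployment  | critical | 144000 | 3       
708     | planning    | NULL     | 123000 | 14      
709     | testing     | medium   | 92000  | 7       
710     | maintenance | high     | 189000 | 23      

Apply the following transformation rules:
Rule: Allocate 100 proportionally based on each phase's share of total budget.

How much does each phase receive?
deployment: 18.74, maintenance: 44.98, planning: 8.7, testing: 27.58

Step 1: Calculate total budget = 1414000
Step 2: Calculate each phase's proportion:
  deployment: 265000/1414000 = 18.74% → 18.74
  maintenance: 636000/1414000 = 44.98% → 44.98
  planning: 123000/1414000 = 8.70% → 8.7
  testing: 390000/1414000 = 27.58% → 27.58
Step 3: Verify: sum of allocations ≈ 100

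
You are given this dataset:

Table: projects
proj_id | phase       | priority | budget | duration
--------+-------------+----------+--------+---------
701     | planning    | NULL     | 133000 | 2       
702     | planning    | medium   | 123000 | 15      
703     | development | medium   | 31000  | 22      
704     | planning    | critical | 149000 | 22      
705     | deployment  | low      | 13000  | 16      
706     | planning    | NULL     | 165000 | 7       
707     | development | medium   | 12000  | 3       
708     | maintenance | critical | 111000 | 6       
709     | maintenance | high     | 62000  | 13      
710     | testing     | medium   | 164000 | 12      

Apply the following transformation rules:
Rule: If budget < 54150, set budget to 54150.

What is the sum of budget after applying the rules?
1069450

Step 1: 3 records have budget < 54150
Step 2: These records originally summed to 56000
Step 3: After setting to minimum: 3 × 54150 = 162450
Step 4: Unaffected records sum: 907000
Step 5: Final sum = 162450 + 907000 = 1069450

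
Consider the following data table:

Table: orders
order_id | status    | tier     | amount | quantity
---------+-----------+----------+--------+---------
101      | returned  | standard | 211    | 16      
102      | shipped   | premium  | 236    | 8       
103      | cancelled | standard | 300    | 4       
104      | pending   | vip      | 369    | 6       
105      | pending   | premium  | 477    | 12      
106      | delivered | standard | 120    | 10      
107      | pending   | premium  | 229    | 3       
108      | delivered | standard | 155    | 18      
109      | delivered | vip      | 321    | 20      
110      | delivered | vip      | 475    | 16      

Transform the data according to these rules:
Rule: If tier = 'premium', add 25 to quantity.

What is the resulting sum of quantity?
188

Step 1: Count records where tier = 'premium': 3
Step 2: Total bonus added: 3 × 25 = 75
Step 3: Original sum of quantity: 113
Step 4: Final sum = 113 + 75 = 188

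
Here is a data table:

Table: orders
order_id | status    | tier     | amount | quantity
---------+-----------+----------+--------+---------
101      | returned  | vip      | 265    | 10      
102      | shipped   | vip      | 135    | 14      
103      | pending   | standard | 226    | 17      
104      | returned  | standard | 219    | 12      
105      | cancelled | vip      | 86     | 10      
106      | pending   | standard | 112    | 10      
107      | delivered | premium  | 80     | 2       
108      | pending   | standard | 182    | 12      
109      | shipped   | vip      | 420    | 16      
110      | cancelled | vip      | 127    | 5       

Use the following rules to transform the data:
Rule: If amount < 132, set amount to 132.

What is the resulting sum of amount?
1975

Step 1: 4 records have amount < 132
Step 2: These records originally summed to 405
Step 3: After setting to minimum: 4 × 132 = 528
Step 4: Unaffected records sum: 1447
Step 5: Final sum = 528 + 1447 = 1975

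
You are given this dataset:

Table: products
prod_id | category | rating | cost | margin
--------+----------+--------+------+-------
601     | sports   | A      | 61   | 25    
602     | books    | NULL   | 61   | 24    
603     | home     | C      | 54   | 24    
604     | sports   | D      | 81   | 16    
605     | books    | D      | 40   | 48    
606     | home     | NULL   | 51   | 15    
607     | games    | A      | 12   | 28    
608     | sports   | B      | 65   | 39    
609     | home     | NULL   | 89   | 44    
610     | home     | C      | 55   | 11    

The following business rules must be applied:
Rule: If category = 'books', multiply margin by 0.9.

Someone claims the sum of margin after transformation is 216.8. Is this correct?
No, the correct result is 266.8.

Step 1: Calculate the correct sum after transformation
Step 2: Apply multiplier 0.9 to records where category = 'books'
Step 3: Correct result = 266.8
Step 4: Claimed result = 216.8
Step 5: 266.8 ≠ 216.8
Conclusion: The claimed result is incorrect. The correct answer is 266.8.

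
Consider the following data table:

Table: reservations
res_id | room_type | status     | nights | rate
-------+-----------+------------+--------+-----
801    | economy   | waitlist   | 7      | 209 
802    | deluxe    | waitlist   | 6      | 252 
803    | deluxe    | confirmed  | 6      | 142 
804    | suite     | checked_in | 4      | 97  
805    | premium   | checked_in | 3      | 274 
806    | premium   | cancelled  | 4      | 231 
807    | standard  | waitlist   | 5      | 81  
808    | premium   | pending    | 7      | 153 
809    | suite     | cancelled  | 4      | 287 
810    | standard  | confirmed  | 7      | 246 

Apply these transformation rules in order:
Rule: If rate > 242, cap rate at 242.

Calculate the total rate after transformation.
1881

Step 1: 4 records have rate > 242
Step 2: These records originally summed to 1059
Step 3: After capping: 4 × 242 = 968
Step 4: Unaffected records sum: 913
Step 5: Final sum = 968 + 913 = 1881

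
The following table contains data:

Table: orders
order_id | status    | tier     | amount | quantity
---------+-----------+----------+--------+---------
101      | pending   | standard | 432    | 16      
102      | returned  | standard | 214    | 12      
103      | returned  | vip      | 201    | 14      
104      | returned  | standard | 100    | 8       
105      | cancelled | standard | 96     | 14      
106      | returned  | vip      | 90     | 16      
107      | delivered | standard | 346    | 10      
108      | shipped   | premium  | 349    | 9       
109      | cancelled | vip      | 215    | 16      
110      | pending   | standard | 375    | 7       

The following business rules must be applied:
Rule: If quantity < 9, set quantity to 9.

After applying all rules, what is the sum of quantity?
125

Step 1: 2 records have quantity < 9
Step 2: These records originally summed to 15
Step 3: After setting to minimum: 2 × 9 = 18
Step 4: Unaffected records sum: 107
Step 5: Final sum = 18 + 107 = 125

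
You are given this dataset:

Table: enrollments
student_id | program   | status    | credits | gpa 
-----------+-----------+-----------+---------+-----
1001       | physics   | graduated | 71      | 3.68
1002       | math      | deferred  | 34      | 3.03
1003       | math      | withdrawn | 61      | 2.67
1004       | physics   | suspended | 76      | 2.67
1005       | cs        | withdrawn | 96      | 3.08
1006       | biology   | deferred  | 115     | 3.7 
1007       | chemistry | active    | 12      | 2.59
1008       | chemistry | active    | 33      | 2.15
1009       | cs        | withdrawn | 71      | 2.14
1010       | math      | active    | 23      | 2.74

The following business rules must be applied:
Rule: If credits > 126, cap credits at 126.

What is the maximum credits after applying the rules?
115

Step 1: Original maximum credits = 115
Step 2: Check cap of 126 against maximum
Step 3: No records exceed the cap (max 115 <= cap 126), so no capping applies
Step 4: Maximum after transformation = 115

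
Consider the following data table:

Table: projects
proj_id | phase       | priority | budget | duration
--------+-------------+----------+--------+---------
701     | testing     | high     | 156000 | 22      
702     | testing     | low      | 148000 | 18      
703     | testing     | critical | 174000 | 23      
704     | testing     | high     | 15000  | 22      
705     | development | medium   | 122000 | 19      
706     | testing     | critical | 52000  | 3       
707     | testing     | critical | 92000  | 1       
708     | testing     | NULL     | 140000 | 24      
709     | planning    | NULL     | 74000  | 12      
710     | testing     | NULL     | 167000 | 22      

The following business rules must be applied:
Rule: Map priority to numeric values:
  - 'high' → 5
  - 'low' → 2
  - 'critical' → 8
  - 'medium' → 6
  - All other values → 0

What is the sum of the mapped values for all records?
42

Step 1: Apply mapping to each record
Step 2: Count by status:
  'high': 2 records × 5 = 10
  'low': 1 records × 2 = 2
  'critical': 3 records × 8 = 24
  'medium': 1 records × 6 = 6
Step 3: Sum all mapped values = 42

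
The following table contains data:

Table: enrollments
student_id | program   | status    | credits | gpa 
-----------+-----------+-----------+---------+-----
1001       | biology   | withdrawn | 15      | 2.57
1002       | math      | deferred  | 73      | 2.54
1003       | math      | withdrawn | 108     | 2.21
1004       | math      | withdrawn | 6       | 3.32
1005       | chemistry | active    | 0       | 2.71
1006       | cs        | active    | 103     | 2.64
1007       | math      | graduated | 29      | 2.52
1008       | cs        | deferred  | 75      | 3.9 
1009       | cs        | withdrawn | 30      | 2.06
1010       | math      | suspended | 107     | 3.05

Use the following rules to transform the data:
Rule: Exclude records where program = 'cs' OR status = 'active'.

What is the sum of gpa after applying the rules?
16.21

Step 1: Find records where program = 'cs' OR status = 'active'
Step 2: 4 records match, summing to 11.31
Step 3: Original sum: 27.52
Step 4: Remaining sum = 27.52 - 11.31 = 16.21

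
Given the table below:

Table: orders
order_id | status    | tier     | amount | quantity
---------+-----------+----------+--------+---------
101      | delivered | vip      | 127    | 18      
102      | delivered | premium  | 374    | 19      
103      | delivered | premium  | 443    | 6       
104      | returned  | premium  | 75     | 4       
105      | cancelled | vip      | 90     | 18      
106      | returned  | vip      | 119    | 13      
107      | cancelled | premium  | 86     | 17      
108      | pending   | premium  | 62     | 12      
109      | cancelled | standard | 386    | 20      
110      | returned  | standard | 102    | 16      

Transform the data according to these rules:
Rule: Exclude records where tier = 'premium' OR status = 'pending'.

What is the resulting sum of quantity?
85

Step 1: Find records where tier = 'premium' OR status = 'pending'
Step 2: 5 records match, summing to 58
Step 3: Original sum: 143
Step 4: Remaining sum = 143 - 58 = 85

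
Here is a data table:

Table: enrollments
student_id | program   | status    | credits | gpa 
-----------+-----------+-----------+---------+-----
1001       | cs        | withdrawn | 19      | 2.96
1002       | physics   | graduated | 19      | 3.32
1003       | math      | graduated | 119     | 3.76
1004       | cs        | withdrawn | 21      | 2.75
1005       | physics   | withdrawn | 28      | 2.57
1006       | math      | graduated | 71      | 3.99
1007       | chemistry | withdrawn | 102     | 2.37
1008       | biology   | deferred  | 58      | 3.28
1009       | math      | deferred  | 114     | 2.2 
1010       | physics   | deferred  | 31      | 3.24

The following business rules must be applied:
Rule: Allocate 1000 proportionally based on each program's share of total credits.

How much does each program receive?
biology: 99.66, chemistry: 175.26, cs: 68.73, math: 522.34, physics: 134.02

Step 1: Calculate total credits = 582
Step 2: Calculate each program's proportion:
  biology: 58/582 = 9.97% → 99.66
  chemistry: 102/582 = 17.53% → 175.26
  cs: 40/582 = 6.87% → 68.73
  math: 304/582 = 52.23% → 522.34
  physics: 78/582 = 13.40% → 134.02
Step 3: Verify: sum of allocations ≈ 1000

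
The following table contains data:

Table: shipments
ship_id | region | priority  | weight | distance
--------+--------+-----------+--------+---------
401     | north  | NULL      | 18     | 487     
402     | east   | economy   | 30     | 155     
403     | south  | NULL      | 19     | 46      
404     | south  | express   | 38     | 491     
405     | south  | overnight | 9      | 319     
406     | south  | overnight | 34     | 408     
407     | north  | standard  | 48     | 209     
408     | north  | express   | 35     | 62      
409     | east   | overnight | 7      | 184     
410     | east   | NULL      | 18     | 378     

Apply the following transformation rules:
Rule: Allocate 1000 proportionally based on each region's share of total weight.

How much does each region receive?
east: 214.84, north: 394.53, south: 390.62

Step 1: Calculate total weight = 256
Step 2: Calculate each region's proportion:
  east: 55/256 = 21.48% → 214.84
  north: 101/256 = 39.45% → 394.53
  south: 100/256 = 39.06% → 390.62
Step 3: Verify: sum of allocations ≈ 1000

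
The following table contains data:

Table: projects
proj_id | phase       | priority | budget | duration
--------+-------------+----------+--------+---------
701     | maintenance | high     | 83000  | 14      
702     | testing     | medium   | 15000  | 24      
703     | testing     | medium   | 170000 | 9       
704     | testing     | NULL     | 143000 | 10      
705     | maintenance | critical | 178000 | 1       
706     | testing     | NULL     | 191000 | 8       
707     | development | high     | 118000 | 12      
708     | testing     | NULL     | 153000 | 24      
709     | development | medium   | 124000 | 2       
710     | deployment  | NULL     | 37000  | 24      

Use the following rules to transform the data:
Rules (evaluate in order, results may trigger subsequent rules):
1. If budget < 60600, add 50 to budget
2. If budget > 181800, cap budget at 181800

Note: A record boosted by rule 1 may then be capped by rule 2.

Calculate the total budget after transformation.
1202900

Step 1: Apply rule 1 to records with budget < 60600
  - 2 records get bonus of 50
  - Of these, 0 records then exceed 181800 and get capped
Step 2: Apply rule 2 to records with budget > 181800
  - 1 records (original) are capped
Step 3: Calculate final sum = 1202900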